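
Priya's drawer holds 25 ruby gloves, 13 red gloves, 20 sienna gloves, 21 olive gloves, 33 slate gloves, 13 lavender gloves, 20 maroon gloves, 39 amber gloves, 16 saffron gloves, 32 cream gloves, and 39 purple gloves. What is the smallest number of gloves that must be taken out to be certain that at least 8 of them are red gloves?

266

In the worst case for collecting red gloves, every non-red glove comes out first.
There are 25 + 20 + 21 + 33 + 13 + 20 + 39 + 16 + 32 + 39 = 258 non-red gloves altogether.
After those, each further glove must be red, so 258 + 8 = 266 draws guarantee 8 red gloves.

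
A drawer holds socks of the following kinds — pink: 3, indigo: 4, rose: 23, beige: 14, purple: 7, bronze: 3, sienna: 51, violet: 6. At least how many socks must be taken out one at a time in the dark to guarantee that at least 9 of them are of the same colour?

48

Pigeonhole: the 8 colours are the holes; the socks drawn are the pigeons.
To avoid 9 of any one colour, the worst case takes at most 8 of each colour, or every sock of a colour that has fewer than 8.
That gives 3 + 4 + 8 + 8 + 7 + 3 + 8 + 6 = 47 socks with no colour reaching 9.
The next sock forces some colour to 9, so 47 + 1 = 48.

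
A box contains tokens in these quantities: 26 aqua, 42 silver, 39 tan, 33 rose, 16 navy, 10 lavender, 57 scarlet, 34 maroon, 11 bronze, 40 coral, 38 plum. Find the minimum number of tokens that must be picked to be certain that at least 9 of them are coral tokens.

315

In the worst case for collecting coral tokens, every non-coral token comes out first.
There are 26 + 42 + 39 + 33 + 16 + 10 + 57 + 34 + 11 + 38 = 306 non-coral tokens altogether.
After those, each further token must be coral, so 306 + 9 = 315 draws guarantee 9 coral tokens.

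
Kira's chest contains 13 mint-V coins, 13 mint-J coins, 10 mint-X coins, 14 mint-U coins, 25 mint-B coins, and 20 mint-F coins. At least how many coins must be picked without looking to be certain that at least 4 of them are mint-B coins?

74

In the worst case for collecting mint-B coins, every non-mint-B coin comes out first.
There are 13 + 13 + 10 + 14 + 20 = 70 non-mint-B coins altogether.
After those, each further coin must be mint-B, so 70 + 4 = 74 draws guarantee 4 mint-B coins.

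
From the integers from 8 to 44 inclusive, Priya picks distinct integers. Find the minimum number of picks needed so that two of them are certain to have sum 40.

26

Group the elements by complementary pair {x, 40−x}: {8,32}, {9,31}, {10,30}, …, giving 12 two-element pairs, the single value 20 (it cannot pair with itself since the integers are distinct), and 12 integers whose partner 40−x falls outside [8,44].
Treating each of those 25 groups as a pigeonhole, one can pick one integer per group — 25 integers — with no two summing to 40.
The 26th integer lands in an occupied pair, forcing a sum of 40.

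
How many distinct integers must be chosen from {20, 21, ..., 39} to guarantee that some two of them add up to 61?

12

Group the elements by complementary pair {x, 61−x}: {22,39}, {23,38}, {24,37}, …, giving 9 two-element pairs and 2 integers whose partner 61−x falls outside [20,39].
By the pigeonhole principle, treating each of those 11 groups as a pigeonhole, one can pick one integer per group — 11 integers — with no two summing to 61.
The 12th integer lands in an occupied pair, forcing a sum of 61.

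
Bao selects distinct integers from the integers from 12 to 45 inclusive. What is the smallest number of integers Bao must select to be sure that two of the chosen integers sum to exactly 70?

25

Two chosen integers sum to 70 exactly when both halves of some pair {x, 70−x} with 25 ≤ x ≤ 70−x ≤ 45 are chosen — 10 such pairs.
The remaining 14 elements (those with no distinct partner in range) can never complete a 70-sum, so the worst case takes all of them and one from each pair: 14 + 10 = 24.
The 25th integer has to be the second member of some pair, so 24 + 1 = 25.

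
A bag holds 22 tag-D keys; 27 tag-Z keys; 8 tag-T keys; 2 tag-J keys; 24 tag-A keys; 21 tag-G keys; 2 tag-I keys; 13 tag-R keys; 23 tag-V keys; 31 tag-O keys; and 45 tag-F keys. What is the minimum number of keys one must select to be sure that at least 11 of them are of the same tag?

93

By the pigeonhole principle, the 11 tags are the holes; the keys drawn are the pigeons.
To avoid 11 of any one tag, the worst case takes at most 10 of each tag, or every key of a tag that has fewer than 10.
That gives 10 + 10 + 8 + 2 + 10 + 10 + 2 + 10 + 10 + 10 + 10 = 92 keys with no tag reaching 11.
The next key forces some tag to 11, so 92 + 1 = 93.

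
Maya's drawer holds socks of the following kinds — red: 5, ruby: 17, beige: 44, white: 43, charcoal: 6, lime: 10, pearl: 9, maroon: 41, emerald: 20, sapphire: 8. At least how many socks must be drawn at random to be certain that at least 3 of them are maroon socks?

In the worst case for collecting maroon socks, every non-maroon sock comes out first.
There are 5 + 17 + 44 + 43 + 6 + 10 + 9 + 20 + 8 = 162 non-maroon socks altogether.
After those, each further sock must be maroon, so 162 + 3 = 165 draws guarantee 3 maroon socks.

165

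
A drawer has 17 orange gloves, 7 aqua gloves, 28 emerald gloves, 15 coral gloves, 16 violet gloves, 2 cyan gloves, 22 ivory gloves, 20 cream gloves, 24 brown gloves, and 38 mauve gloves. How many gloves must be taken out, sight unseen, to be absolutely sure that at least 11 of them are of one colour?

Pigeonhole: the 10 colours are the holes; the gloves drawn are the pigeons.
To avoid 11 of any one colour, the worst case takes at most 10 of each colour, or every glove of a colour that has fewer than 10.
That gives 10 + 7 + 10 + 10 + 10 + 2 + 10 + 10 + 10 + 10 = 89 gloves with no colour reaching 11.
The next glove forces some colour to 11, so 89 + 1 = 90.

90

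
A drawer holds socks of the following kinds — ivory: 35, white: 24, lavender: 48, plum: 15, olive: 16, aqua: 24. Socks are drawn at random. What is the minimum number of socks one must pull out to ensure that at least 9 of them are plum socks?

In the worst case for collecting plum socks, every non-plum sock comes out first.
There are 35 + 24 + 48 + 16 + 24 = 147 non-plum socks altogether.
After those, each further sock must be plum, so 147 + 9 = 156 draws guarantee 9 plum socks.

156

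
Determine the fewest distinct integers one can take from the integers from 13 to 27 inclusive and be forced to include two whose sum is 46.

12

Group the elements by complementary pair {x, 46−x}: {19,27}, {20,26}, {21,25}, …, giving 4 two-element pairs; the single value 23 (it cannot pair with itself since the integers are distinct); and 6 integers whose partner 46−x falls outside [13,27].
Treating each of those 11 groups as a pigeonhole, one can pick one integer per group — 11 integers — with no two summing to 46.
The 12th integer lands in an occupied pair, forcing a sum of 46.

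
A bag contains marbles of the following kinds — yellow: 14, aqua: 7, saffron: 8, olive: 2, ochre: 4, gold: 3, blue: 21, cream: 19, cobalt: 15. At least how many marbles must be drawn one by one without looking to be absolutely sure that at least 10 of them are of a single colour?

61

The 9 colours are the holes; the marbles drawn are the pigeons.
To avoid 10 of any one colour, the worst case takes at most 9 of each colour, or every marble of a colour that has fewer than 9.
That gives 9 + 7 + 8 + 2 + 4 + 3 + 9 + 9 + 9 = 60 marbles with no colour reaching 10.
The next marble forces some colour to 10, so 60 + 1 = 61.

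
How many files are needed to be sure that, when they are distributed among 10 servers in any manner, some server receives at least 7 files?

61

With 60 files one could put exactly 6 in each of the 10 servers, and no server would reach 7.
Pigeonhole: one more file must land in a server that already has 6, giving it 7.
So 10 × 6 + 1 = 61 files are required.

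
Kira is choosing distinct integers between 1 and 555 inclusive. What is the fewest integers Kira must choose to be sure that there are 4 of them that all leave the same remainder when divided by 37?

112

By pigeonhole, the 37 residue classes mod 37 are the pigeonholes.
With 111 integers one could put 3 in each residue class and have no class reach 4.
The 112th integer pushes some class to 4, so 37·3 + 1 = 112.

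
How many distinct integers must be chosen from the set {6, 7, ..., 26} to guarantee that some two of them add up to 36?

A set avoiding the sum 36 can contain at most one of each pair {x, 36−x}, plus the 5 elements whose complement lies outside the range or equal to its own complement.
The integers 6, …, 18 (13 of them) are such a set: any two sum to at least 6+7 = 13 and at most 17+18 = 35 < 36.
By pigeonhole, any 14th integer completes one of the 8 pairs, so 14 choices force a sum of 36.

14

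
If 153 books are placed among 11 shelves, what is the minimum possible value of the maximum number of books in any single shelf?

14

Pigeonhole: the 11 shelves are the holes and the 153 books are the pigeons.
If every shelf held at most 13 books, the total would be at most 11 × 13 = 143, which is less than 153.
So some shelf holds at least ⌈153/11⌉ = 14 books.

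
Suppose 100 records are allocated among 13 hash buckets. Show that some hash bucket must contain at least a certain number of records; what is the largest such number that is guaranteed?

8

The 13 hash buckets are the holes and the 100 records are the pigeons.
If every hash bucket held at most 7 records, the total would be at most 13 × 7 = 91, which is less than 100.
So some hash bucket holds at least ⌈100/13⌉ = 8 records.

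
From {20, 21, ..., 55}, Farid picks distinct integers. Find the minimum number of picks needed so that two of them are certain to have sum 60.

A set avoiding the sum 60 can contain at most one of each pair {x, 60−x}, plus the 16 elements whose complement lies outside the range or equal to its own complement.
The integers 30, …, 55 (26 of them) are such a set: any two sum to at least 30+31 = 61 > 60.
Any 27th integer completes one of the 10 pairs, so 27 choices force a sum of 60.

27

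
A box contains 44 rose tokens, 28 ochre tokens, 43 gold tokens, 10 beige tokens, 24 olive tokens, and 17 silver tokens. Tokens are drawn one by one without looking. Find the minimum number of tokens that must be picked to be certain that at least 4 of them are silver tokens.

153

In the worst case for collecting silver tokens, every non-silver token comes out first.
There are 44 + 28 + 43 + 10 + 24 = 149 non-silver tokens altogether.
After those, each further token must be silver, so 149 + 4 = 153 draws guarantee 4 silver tokens.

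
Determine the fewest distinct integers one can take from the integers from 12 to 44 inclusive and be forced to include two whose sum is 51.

20

A set avoiding the sum 51 can contain at most one of each pair {x, 51−x}, plus the 5 elements whose complement lies outside the range.
The integers 26, …, 44 (19 of them) are such a set: any two sum to at least 26+27 = 53 > 51.
By the pigeonhole principle, any 20th integer completes one of the 14 pairs, so 20 choices force a sum of 51.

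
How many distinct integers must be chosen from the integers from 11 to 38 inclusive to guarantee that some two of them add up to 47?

Group the elements by complementary pair {x, 47−x}: {11,36}, {12,35}, {13,34}, …, giving 13 two-element pairs and 2 integers whose partner 47−x falls outside [11,38].
Pigeonhole: treating each of those 15 groups as a pigeonhole, one can pick one integer per group — 15 integers — with no two summing to 47.
The 16th integer lands in an occupied pair, forcing a sum of 47.

16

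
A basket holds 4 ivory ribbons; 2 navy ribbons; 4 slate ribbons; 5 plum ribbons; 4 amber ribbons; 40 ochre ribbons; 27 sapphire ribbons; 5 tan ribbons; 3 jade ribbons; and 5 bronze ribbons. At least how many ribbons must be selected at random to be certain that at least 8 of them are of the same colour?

47

Pigeonhole: put each drawn ribbon into a box by colour. The largest draw with every box below 8 takes min(count, 7) from each colour; colours with fewer than 7 contribute all they have.
Σ min(cᵢ, 7) = 4 + 2 + 4 + 5 + 4 + 7 + 7 + 5 + 3 + 5 = 46.
Draw number 46 + 1 = 47 must push one box to 8.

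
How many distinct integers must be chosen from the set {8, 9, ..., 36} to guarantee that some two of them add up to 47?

A set avoiding the sum 47 can contain at most one of each pair {x, 47−x}, plus the 3 elements whose complement lies outside the range.
The integers 8, …, 23 (16 of them) are such a set: any two sum to at least 8+9 = 17 and at most 22+23 = 45 < 47.
Any 17th integer completes one of the 13 pairs, so 17 choices force a sum of 47.

17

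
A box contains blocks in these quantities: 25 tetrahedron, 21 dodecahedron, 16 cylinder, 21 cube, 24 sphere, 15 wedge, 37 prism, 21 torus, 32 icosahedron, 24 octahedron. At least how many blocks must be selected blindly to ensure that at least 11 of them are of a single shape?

101

By pigeonhole, the 10 shapes are the holes; the blocks drawn are the pigeons.
To avoid 11 of any one shape, the worst case takes at most 10 of each shape.
That gives 10 + 10 + 10 + 10 + 10 + 10 + 10 + 10 + 10 + 10 = 100 blocks with no shape reaching 11.
The next block forces some shape to 11, so 100 + 1 = 101.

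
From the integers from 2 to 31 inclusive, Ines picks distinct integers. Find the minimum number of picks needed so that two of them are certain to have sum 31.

Group the elements by complementary pair {x, 31−x}: {2,29}, {3,28}, {4,27}, …, giving 14 two-element pairs and 2 integers whose partner 31−x falls outside [2,31].
Treating each of those 16 groups as a pigeonhole, one can pick one integer per group — 16 integers — with no two summing to 31.
The 17th integer lands in an occupied pair, forcing a sum of 31.

17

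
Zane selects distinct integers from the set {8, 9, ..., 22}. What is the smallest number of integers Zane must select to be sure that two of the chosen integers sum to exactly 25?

Two chosen integers sum to 25 exactly when both halves of some pair {x, 25−x} with 8 ≤ x ≤ 25−x ≤ 17 are chosen — 5 such pairs.
The remaining 5 elements (those with no distinct partner in range) can never complete a 25-sum, so the worst case takes all of them and one from each pair: 5 + 5 = 10.
The 11th integer has to be the second member of some pair, so 10 + 1 = 11.

11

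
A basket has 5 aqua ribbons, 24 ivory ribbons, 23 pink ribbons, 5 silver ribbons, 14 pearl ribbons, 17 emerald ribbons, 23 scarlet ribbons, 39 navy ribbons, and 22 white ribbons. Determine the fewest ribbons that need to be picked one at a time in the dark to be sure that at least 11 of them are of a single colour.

81

By pigeonhole, put each drawn ribbon into a box by colour. The largest draw with every box below 11 takes min(count, 10) from each colour; colours with fewer than 10 contribute all they have.
Σ min(cᵢ, 10) = 5 + 10 + 10 + 5 + 10 + 10 + 10 + 10 + 10 = 80.
Draw number 80 + 1 = 81 must push one box to 11.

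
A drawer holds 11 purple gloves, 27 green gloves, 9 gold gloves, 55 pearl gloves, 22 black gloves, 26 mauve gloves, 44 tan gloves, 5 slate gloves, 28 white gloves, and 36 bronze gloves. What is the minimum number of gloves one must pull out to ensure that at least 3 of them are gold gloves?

In the worst case for collecting gold gloves, every non-gold glove comes out first.
There are 11 + 27 + 55 + 22 + 26 + 44 + 5 + 28 + 36 = 254 non-gold gloves altogether.
After those, each further glove must be gold, so 254 + 3 = 257 draws guarantee 3 gold gloves.

257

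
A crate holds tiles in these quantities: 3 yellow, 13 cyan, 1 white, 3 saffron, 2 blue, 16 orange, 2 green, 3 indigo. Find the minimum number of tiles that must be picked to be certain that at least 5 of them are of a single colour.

23

The 8 colours are the holes; the tiles drawn are the pigeons.
To avoid 5 of any one colour, the worst case takes at most 4 of each colour, or every tile of a colour that has fewer than 4.
That gives 3 + 4 + 1 + 3 + 2 + 4 + 2 + 3 = 22 tiles with no colour reaching 5.
The next tile forces some colour to 5, so 22 + 1 = 23.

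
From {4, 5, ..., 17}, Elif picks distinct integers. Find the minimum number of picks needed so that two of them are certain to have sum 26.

11

A set avoiding the sum 26 can contain at most one of each pair {x, 26−x}, plus the 6 elements whose complement lies outside the range or equal to its own complement.
The integers 4, …, 13 (10 of them) are such a set: any two sum to at least 4+5 = 9 and at most 12+13 = 25 < 26.
Pigeonhole: any 11th integer completes one of the 4 pairs, so 11 choices force a sum of 26.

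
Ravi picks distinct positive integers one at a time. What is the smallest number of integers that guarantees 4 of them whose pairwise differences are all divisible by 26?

Integers whose pairwise differences are multiples of 26 are exactly those sharing a remainder mod 26. By pigeonhole, the 26 residue classes mod 26 are the pigeonholes.
With 78 integers one could put 3 in each residue class and have no class reach 4.
The 79th integer pushes some class to 4, so 26·3 + 1 = 79.

79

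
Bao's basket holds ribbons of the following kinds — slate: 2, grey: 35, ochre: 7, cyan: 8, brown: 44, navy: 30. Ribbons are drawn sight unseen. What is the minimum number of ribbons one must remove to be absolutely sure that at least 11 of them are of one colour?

An adversary could hand out at most 10 ribbons per colour (slate, ochre, cyan run out sooner): 2 + 10 + 7 + 8 + 10 + 10 = 47 ribbons and still no colour has 11.
By the pigeonhole principle, one more ribbon lands in a colour already at 10, so 48 draws are enough and 47 are not.

48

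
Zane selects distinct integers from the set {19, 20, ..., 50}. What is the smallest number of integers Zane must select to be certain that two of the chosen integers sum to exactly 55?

Two chosen integers sum to 55 exactly when both halves of some pair {x, 55−x} with 19 ≤ x ≤ 55−x ≤ 36 are chosen — 9 such pairs.
The remaining 14 elements (those with no distinct partner in range) can never complete a 55-sum, so the worst case takes all of them and one from each pair: 14 + 9 = 23.
By pigeonhole, the 24th integer has to be the second member of some pair, so 23 + 1 = 24.

24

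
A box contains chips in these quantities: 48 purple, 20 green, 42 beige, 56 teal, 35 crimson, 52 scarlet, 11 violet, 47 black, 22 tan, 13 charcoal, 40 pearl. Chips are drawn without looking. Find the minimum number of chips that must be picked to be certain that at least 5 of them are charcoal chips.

In the worst case for collecting charcoal chips, every non-charcoal chip comes out first.
There are 48 + 20 + 42 + 56 + 35 + 52 + 11 + 47 + 22 + 40 = 373 non-charcoal chips altogether.
After those, each further chip must be charcoal, so 373 + 5 = 378 draws guarantee 5 charcoal chips.

378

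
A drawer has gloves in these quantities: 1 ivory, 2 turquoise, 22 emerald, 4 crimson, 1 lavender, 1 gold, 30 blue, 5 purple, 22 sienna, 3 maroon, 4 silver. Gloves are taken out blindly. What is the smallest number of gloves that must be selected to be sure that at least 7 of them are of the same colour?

40

By pigeonhole, the 11 colours are the holes; the gloves drawn are the pigeons.
To avoid 7 of any one colour, the worst case takes at most 6 of each colour, or every glove of a colour that has fewer than 6.
That gives 1 + 2 + 6 + 4 + 1 + 1 + 6 + 5 + 6 + 3 + 4 = 39 gloves with no colour reaching 7.
The next glove forces some colour to 7, so 39 + 1 = 40.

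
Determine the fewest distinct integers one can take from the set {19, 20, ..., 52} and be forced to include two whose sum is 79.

22

A set avoiding the sum 79 can contain at most one of each pair {x, 79−x}, plus the 8 elements whose complement lies outside the range.
The integers 19, …, 39 (21 of them) are such a set: any two sum to at least 19+20 = 39 and at most 38+39 = 77 < 79.
Any 22nd integer completes one of the 13 pairs, so 22 choices force a sum of 79.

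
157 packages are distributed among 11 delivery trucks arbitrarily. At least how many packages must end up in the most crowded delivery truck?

The 11 delivery trucks are the holes and the 157 packages are the pigeons.
If every delivery truck held at most 14 packages, the total would be at most 11 × 14 = 154, which is less than 157.
So some delivery truck holds at least ⌈157/11⌉ = 15 packages.

15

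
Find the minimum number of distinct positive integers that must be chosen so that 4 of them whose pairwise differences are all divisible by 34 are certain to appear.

103

Integers whose pairwise differences are multiples of 34 are exactly those sharing a remainder mod 34. By the pigeonhole principle, the 34 residue classes mod 34 are the pigeonholes.
With 102 integers one could put 3 in each residue class and have no class reach 4.
The 103rd integer pushes some class to 4, so 34·3 + 1 = 103.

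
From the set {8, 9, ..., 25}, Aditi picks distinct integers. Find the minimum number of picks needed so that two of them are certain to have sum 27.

A set avoiding the sum 27 can contain at most one of each pair {x, 27−x}, plus the 6 elements whose complement lies outside the range.
The integers 14, …, 25 (12 of them) are such a set: any two sum to at least 14+15 = 29 > 27.
By the pigeonhole principle, any 13th integer completes one of the 6 pairs, so 13 choices force a sum of 27.

13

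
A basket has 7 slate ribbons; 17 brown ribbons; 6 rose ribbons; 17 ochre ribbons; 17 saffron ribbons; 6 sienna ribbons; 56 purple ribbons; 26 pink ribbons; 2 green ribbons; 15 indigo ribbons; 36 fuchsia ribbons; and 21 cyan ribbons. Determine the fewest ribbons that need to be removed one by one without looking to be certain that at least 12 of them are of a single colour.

By the pigeonhole principle, the 12 colours are the holes; the ribbons drawn are the pigeons.
To avoid 12 of any one colour, the worst case takes at most 11 of each colour, or every ribbon of a colour that has fewer than 11.
That gives 7 + 11 + 6 + 11 + 11 + 6 + 11 + 11 + 2 + 11 + 11 + 11 = 109 ribbons with no colour reaching 12.
The next ribbon forces some colour to 12, so 109 + 1 = 110.

110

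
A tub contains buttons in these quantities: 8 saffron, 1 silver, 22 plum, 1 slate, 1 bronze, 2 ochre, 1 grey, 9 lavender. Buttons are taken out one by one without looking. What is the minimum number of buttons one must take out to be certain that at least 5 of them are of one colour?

Put each drawn button into a box by colour. The largest draw with every box below 5 takes min(count, 4) from each colour; colours with fewer than 4 contribute all they have.
Σ min(cᵢ, 4) = 4 + 1 + 4 + 1 + 1 + 2 + 1 + 4 = 18.
Draw number 18 + 1 = 19 must push one box to 5.

19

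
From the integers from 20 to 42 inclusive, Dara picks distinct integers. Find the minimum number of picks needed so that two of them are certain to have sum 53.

17

Group the elements by complementary pair {x, 53−x}: {20,33}, {21,32}, {22,31}, …, giving 7 two-element pairs and 9 integers whose partner 53−x falls outside [20,42].
By the pigeonhole principle, treating each of those 16 groups as a pigeonhole, one can pick one integer per group — 16 integers — with no two summing to 53.
The 17th integer lands in an occupied pair, forcing a sum of 53.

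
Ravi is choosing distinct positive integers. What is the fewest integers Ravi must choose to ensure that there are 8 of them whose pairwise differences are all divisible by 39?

Integers whose pairwise differences are multiples of 39 are exactly those sharing a remainder mod 39. The 39 residue classes mod 39 are the pigeonholes.
With 273 integers one could put 7 in each residue class and have no class reach 8.
The 274th integer pushes some class to 8, so 39·7 + 1 = 274.

274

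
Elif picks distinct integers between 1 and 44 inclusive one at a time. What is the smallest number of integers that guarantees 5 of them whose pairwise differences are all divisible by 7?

29

Integers whose pairwise differences are multiples of 7 are exactly those sharing a remainder mod 7. The 7 residue classes mod 7 are the pigeonholes.
With 28 integers one could put 4 in each residue class and have no class reach 5.
The 29th integer pushes some class to 5, so 7·4 + 1 = 29.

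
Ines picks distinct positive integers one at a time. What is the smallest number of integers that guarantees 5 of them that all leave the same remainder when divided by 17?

69

The 17 residue classes mod 17 are the pigeonholes.
With 68 integers one could put 4 in each residue class and have no class reach 5.
The 69th integer pushes some class to 5, so 17·4 + 1 = 69.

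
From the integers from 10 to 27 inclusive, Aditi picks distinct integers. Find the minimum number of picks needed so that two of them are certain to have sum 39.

11

A set avoiding the sum 39 can contain at most one of each pair {x, 39−x}, plus the 2 elements whose complement lies outside the range.
The integers 10, …, 19 (10 of them) are such a set: any two sum to at least 10+11 = 21 and at most 18+19 = 37 < 39.
By the pigeonhole principle, any 11th integer completes one of the 8 pairs, so 11 choices force a sum of 39.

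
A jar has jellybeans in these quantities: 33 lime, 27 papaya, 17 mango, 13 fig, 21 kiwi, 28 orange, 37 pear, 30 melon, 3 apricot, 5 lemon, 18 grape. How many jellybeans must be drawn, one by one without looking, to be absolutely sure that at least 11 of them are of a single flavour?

Put each drawn jellybean into a box by flavour. The largest draw with every box below 11 takes min(count, 10) from each flavour; flavours with fewer than 10 contribute all they have.
Σ min(cᵢ, 10) = 10 + 10 + 10 + 10 + 10 + 10 + 10 + 10 + 3 + 5 + 10 = 98.
Draw number 98 + 1 = 99 must push one box to 11.

99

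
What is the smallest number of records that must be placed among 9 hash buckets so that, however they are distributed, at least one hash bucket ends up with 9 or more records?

With 72 records one could put exactly 8 in each of the 9 hash buckets, and no hash bucket would reach 9.
By pigeonhole, one more record must land in a hash bucket that already has 8, giving it 9.
So 9 × 8 + 1 = 73 records are required.

73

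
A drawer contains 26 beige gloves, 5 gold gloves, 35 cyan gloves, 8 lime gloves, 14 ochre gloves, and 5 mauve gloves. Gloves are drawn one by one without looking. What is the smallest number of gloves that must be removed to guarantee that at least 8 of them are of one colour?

39

The 6 colours are the holes; the gloves drawn are the pigeons.
To avoid 8 of any one colour, the worst case takes at most 7 of each colour, or every glove of a colour that has fewer than 7.
That gives 7 + 5 + 7 + 7 + 7 + 5 = 38 gloves with no colour reaching 8.
The next glove forces some colour to 8, so 38 + 1 = 39.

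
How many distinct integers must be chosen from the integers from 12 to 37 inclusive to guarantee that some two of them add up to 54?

Group the elements by complementary pair {x, 54−x}: {17,37}, {18,36}, {19,35}, …, giving 10 two-element pairs, the single value 27 (it cannot pair with itself since the integers are distinct), and 5 integers whose partner 54−x falls outside [12,37].
By the pigeonhole principle, treating each of those 16 groups as a pigeonhole, one can pick one integer per group — 16 integers — with no two summing to 54.
The 17th integer lands in an occupied pair, forcing a sum of 54.

17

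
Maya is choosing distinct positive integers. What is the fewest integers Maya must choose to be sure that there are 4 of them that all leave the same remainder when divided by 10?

31

The 10 residue classes mod 10 are the pigeonholes.
With 30 integers one could put 3 in each residue class and have no class reach 4.
The 31st integer pushes some class to 4, so 10·3 + 1 = 31.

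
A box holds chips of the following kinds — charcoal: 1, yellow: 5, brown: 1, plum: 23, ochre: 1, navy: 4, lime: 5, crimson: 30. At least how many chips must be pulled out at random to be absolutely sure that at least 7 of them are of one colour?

30

By pigeonhole, put each drawn chip into a box by colour. The largest draw with every box below 7 takes min(count, 6) from each colour; colours with fewer than 6 contribute all they have.
Σ min(cᵢ, 6) = 1 + 5 + 1 + 6 + 1 + 4 + 5 + 6 = 29.
Draw number 29 + 1 = 30 must push one box to 7.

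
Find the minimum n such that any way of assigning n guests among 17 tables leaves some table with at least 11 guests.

With 170 guests one could put exactly 10 in each of the 17 tables, and no table would reach 11.
Pigeonhole: one more guest must land in a table that already has 10, giving it 11.
So 17 × 10 + 1 = 171 guests are required.

171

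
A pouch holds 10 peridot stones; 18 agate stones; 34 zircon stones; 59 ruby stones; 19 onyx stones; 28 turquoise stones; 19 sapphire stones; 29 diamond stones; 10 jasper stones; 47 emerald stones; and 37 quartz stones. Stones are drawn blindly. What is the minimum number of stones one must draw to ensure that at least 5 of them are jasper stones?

In the worst case for collecting jasper stones, every non-jasper stone comes out first.
There are 10 + 18 + 34 + 59 + 19 + 28 + 19 + 29 + 47 + 37 = 300 non-jasper stones altogether.
After those, each further stone must be jasper, so 300 + 5 = 305 draws guarantee 5 jasper stones.

305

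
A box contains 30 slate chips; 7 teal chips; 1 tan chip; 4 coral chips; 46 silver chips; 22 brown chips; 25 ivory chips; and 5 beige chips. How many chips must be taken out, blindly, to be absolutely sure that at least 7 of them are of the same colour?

41

An adversary could hand out at most 6 chips per colour (tan, coral, beige run out sooner): 6 + 6 + 1 + 4 + 6 + 6 + 6 + 5 = 40 chips and still no colour has 7.
By pigeonhole, one more chip lands in a colour already at 6, so 41 draws are enough and 40 are not.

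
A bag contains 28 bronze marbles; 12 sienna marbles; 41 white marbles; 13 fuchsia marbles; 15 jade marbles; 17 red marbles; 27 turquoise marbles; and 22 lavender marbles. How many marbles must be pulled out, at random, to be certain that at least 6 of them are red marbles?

164

In the worst case for collecting red marbles, every non-red marble comes out first.
There are 28 + 12 + 41 + 13 + 15 + 27 + 22 = 158 non-red marbles altogether.
After those, each further marble must be red, so 158 + 6 = 164 draws guarantee 6 red marbles.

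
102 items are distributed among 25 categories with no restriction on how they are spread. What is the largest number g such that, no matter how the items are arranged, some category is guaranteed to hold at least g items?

5

By pigeonhole, the 25 categories are the holes and the 102 items are the pigeons.
If every category held at most 4 items, the total would be at most 25 × 4 = 100, which is less than 102.
So some category holds at least ⌈102/25⌉ = 5 items.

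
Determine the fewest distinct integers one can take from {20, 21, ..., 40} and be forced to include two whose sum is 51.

16

Group the elements by complementary pair {x, 51−x}: {20,31}, {21,30}, {22,29}, …, giving 6 two-element pairs and 9 integers whose partner 51−x falls outside [20,40].
Treating each of those 15 groups as a pigeonhole, one can pick one integer per group — 15 integers — with no two summing to 51.
The 16th integer lands in an occupied pair, forcing a sum of 51.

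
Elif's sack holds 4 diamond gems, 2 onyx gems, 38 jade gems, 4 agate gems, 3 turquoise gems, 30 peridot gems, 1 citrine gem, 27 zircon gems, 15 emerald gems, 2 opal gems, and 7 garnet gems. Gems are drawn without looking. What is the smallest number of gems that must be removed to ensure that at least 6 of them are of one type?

42

Pigeonhole: put each drawn gem into a box by type. The largest draw with every box below 6 takes min(count, 5) from each type; types with fewer than 5 contribute all they have.
Σ min(cᵢ, 5) = 4 + 2 + 5 + 4 + 3 + 5 + 1 + 5 + 5 + 2 + 5 = 41.
Draw number 41 + 1 = 42 must push one box to 6.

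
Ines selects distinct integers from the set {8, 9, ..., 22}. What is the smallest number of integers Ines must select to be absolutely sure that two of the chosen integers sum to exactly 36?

A set avoiding the sum 36 can contain at most one of each pair {x, 36−x}, plus the 7 elements whose complement lies outside the range or equal to its own complement.
The integers 8, …, 18 (11 of them) are such a set: any two sum to at least 8+9 = 17 and at most 17+18 = 35 < 36.
Any 12th integer completes one of the 4 pairs, so 12 choices force a sum of 36.

12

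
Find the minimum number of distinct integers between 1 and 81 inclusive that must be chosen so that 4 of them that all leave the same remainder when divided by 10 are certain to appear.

31

By the pigeonhole principle, the 10 residue classes mod 10 are the pigeonholes.
With 30 integers one could put 3 in each residue class and have no class reach 4.
The 31st integer pushes some class to 4, so 10·3 + 1 = 31.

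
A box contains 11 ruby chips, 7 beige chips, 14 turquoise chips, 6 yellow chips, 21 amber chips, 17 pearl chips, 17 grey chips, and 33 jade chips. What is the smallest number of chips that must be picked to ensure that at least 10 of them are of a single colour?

By the pigeonhole principle, put each drawn chip into a box by colour. The largest draw with every box below 10 takes min(count, 9) from each colour; colours with fewer than 9 contribute all they have.
Σ min(cᵢ, 9) = 9 + 7 + 9 + 6 + 9 + 9 + 9 + 9 = 67.
Draw number 67 + 1 = 68 must push one box to 10.

68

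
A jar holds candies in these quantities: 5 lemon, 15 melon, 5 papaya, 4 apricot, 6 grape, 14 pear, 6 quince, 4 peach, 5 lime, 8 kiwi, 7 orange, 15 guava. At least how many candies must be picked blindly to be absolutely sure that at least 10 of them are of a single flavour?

Put each drawn candy into a box by flavour. The largest draw with every box below 10 takes min(count, 9) from each flavour; flavours with fewer than 9 contribute all they have.
Σ min(cᵢ, 9) = 5 + 9 + 5 + 4 + 6 + 9 + 6 + 4 + 5 + 8 + 7 + 9 = 77.
Draw number 77 + 1 = 78 must push one box to 10.

78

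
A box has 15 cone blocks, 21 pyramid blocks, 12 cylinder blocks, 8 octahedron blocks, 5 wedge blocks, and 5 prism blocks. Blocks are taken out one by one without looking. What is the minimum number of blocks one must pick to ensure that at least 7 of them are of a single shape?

35

By the pigeonhole principle, put each drawn block into a box by shape. The largest draw with every box below 7 takes min(count, 6) from each shape; shapes with fewer than 6 contribute all they have.
Σ min(cᵢ, 6) = 6 + 6 + 6 + 6 + 5 + 5 = 34.
Draw number 34 + 1 = 35 must push one box to 7.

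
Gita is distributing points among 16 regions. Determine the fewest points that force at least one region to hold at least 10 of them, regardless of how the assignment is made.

With 144 points one could put exactly 9 in each of the 16 regions, and no region would reach 10.
Pigeonhole: one more point must land in a region that already has 9, giving it 10.
So 16 × 9 + 1 = 145 points are required.

145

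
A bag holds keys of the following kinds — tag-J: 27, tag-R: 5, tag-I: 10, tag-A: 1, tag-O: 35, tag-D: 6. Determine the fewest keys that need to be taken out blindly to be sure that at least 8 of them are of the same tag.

34

By pigeonhole, put each drawn key into a box by tag. The largest draw with every box below 8 takes min(count, 7) from each tag; tags with fewer than 7 contribute all they have.
Σ min(cᵢ, 7) = 7 + 5 + 7 + 1 + 7 + 6 = 33.
Draw number 33 + 1 = 34 must push one box to 8.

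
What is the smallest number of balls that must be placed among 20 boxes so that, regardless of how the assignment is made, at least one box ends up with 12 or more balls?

With 220 balls one could put exactly 11 in each of the 20 boxes, and no box would reach 12.
By pigeonhole, one more ball must land in a box that already has 11, giving it 12.
So 20 × 11 + 1 = 221 balls are required.

221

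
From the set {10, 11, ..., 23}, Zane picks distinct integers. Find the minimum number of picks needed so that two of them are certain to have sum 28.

11

A set avoiding the sum 28 can contain at most one of each pair {x, 28−x}, plus the 6 elements whose complement lies outside the range or equal to its own complement.
The integers 14, …, 23 (10 of them) are such a set: any two sum to at least 14+15 = 29 > 28.
Any 11th integer completes one of the 4 pairs, so 11 choices force a sum of 28.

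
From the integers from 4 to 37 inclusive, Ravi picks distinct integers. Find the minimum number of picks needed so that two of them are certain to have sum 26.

A set avoiding the sum 26 can contain at most one of each pair {x, 26−x}, plus the 16 elements whose complement lies outside the range or equal to its own complement.
The integers 13, …, 37 (25 of them) are such a set: any two sum to at least 13+14 = 27 > 26.
By pigeonhole, any 26th integer completes one of the 9 pairs, so 26 choices force a sum of 26.

26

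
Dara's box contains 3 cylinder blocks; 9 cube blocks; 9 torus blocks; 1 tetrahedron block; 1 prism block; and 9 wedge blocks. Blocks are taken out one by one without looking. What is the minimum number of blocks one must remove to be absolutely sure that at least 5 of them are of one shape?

18

An adversary could hand out at most 4 blocks per shape (cylinder, tetrahedron, prism run out sooner): 3 + 4 + 4 + 1 + 1 + 4 = 17 blocks and still no shape has 5.
Pigeonhole: one more block lands in a shape already at 4, so 18 draws are enough and 17 are not.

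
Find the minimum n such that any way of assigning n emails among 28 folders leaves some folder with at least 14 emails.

365

With 364 emails one could put exactly 13 in each of the 28 folders, and no folder would reach 14.
One more email must land in a folder that already has 13, giving it 14.
So 28 × 13 + 1 = 365 emails are required.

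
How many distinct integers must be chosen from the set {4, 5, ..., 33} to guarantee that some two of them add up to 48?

22

A set avoiding the sum 48 can contain at most one of each pair {x, 48−x}, plus the 12 elements whose complement lies outside the range or equal to its own complement.
The integers 4, …, 24 (21 of them) are such a set: any two sum to at least 4+5 = 9 and at most 23+24 = 47 < 48.
Pigeonhole: any 22nd integer completes one of the 9 pairs, so 22 choices force a sum of 48.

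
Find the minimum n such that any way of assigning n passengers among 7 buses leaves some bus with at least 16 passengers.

106

With 105 passengers one could put exactly 15 in each of the 7 buses, and no bus would reach 16.
Pigeonhole: one more passenger must land in a bus that already has 15, giving it 16.
So 7 × 15 + 1 = 106 passengers are required.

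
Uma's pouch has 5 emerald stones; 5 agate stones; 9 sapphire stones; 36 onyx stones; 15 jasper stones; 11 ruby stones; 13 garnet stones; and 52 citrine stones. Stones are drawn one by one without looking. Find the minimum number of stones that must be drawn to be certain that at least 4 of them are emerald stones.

145

In the worst case for collecting emerald stones, every non-emerald stone comes out first.
There are 5 + 9 + 36 + 15 + 11 + 13 + 52 = 141 non-emerald stones altogether.
After those, each further stone must be emerald, so 141 + 4 = 145 draws guarantee 4 emerald stones.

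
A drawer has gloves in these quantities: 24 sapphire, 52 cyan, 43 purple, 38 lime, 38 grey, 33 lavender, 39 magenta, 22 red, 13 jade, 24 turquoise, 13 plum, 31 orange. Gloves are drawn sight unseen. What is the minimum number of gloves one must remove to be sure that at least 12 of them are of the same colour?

133

An adversary could hand out at most 11 gloves per colour: 11 + 11 + 11 + 11 + 11 + 11 + 11 + 11 + 11 + 11 + 11 + 11 = 132 gloves and still no colour has 12.
Pigeonhole: one more glove lands in a colour already at 11, so 133 draws are enough and 132 are not.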